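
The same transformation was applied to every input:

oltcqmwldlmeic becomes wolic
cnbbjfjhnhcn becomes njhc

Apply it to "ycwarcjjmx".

In each case the input is transformed by: sort the characters into reverse alphabetical order, then keep one character in every 3, starting at position 1 (positions 1st, 4th, 7th, ...).
"ycwarcjjmx" → "yxwrmjjcca" → "yrja".

yrja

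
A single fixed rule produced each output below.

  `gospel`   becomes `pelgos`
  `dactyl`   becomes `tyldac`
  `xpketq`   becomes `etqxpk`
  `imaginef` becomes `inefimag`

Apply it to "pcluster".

The transformation: swap the front and back halves of the string.
"pcluster" → "sterpclu".

sterpclu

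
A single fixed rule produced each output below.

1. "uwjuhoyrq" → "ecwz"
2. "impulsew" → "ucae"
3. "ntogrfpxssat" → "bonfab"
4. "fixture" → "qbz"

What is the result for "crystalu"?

zaic

What's happening: shift every letter 8 places forward in the alphabet (wrapping around), then keep every other character starting from the second (positions 2nd, 4th, 6th, ...).
For "crystalu", step one produces "kzgabitc"; step two turns that into "zaic".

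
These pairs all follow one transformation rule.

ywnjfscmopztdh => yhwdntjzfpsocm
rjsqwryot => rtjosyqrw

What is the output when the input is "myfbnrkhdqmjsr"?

Looking at the pairs, the operation is to take characters alternately from the front and the back (1st, last, 2nd, 2nd-last, ...).
Applying that to "myfbnrkhdqmjsr" gives "mrysfjbmnqrdkh".

mrysfjbmnqrdkh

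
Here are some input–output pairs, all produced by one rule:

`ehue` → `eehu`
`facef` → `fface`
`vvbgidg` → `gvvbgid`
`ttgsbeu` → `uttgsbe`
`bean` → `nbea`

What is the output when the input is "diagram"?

mdiagra

What's happening: move the last character to the front.
For "diagram" the result is "mdiagra".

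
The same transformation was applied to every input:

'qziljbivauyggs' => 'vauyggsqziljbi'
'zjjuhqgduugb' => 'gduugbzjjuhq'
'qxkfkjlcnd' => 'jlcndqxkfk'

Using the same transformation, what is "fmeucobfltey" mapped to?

The transformation: swap the front and back halves of the string.
Applying that to "fmeucobfltey" gives "bflteyfmeuco".

bflteyfmeuco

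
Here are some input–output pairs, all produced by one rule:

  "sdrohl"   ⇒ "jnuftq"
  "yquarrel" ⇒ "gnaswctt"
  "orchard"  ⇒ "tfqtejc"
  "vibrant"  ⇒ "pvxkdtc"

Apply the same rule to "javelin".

kplcxgn

Each output is the input with this applied: shift every letter 2 places forward in the alphabet (wrapping around), then move the last 2 characters to the front (rotate right by 2).
Applying both steps to "javelin": "lcxgnkp", then "kplcxgn".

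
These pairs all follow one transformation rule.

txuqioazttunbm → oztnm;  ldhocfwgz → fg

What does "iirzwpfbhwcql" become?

What's happening: keep every other character starting from the second (positions 2nd, 4th, 6th, ...), then delete the first 2 characters.
"iirzwpfbhwcql" → "izpbwq" → "pbwq".

pbwq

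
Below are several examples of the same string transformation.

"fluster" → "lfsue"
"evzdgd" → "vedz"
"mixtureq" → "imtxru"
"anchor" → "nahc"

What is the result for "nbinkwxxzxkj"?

In each case the input is transformed by: swap each adjacent pair of characters (1↔2, 3↔4, ...), then delete the last 2 characters.
Working it through for "nbinkwxxzxkj": intermediate "bnniwkxxxzjk", final "bnniwkxxxz".

bnniwkxxxz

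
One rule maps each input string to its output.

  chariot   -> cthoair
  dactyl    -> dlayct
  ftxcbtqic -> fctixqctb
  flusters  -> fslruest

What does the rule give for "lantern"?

Looking at the pairs, the operation is to take characters alternately from the front and the back (1st, last, 2nd, 2nd-last, ...).
So "lantern" becomes "lnarnet".

lnarnet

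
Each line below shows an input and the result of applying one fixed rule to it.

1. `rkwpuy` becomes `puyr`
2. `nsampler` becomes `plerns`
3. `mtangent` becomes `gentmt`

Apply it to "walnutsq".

utsqwa

The transformation: swap the front and back halves of the string, then delete the last 2 characters.
For "walnutsq" the result is "utsqwa".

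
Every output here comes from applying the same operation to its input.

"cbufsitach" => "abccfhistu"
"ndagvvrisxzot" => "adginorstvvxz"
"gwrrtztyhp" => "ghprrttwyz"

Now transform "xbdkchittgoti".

Each output is the input with this applied: sort the characters into alphabetical order.
For "xbdkchittgoti" the result is "bcdghiikotttx".

bcdghiikotttx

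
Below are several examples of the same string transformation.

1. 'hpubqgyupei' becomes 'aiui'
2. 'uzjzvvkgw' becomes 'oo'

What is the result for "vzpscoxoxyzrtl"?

oie

The transformation: shift every letter 7 places backward in the alphabet (wrapping around), then keep only the vowels.
"vzpscoxoxyzrtl" → "oie".
(Check on "uzjzvvkgw": → "nscsoodzp" → "oo" ✓)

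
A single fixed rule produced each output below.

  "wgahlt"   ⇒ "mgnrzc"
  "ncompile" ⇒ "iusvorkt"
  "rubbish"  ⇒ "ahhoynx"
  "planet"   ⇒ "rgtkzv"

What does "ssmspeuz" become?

ysyvkafy

Rule — move the first character to the end, then shift every letter 6 places forward in the alphabet (wrapping around).
So "ssmspeuz" becomes "ysyvkafy".
(Check on "wgahlt": → "gahltw" → "mgnrzc" ✓)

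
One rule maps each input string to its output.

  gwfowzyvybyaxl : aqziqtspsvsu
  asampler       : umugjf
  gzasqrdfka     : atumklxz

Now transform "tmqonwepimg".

ngkihqyjc

In each case the input is transformed by: shift every letter 6 places backward in the alphabet (wrapping around), then delete the last 2 characters.
On "tmqonwepimg": the first step gives "ngkihqyjcga", and the second then gives "ngkihqyjc".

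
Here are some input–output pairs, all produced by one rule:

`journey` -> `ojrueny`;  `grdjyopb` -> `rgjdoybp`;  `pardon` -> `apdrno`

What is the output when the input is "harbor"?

The rule is to swap each adjacent pair of characters (1↔2, 3↔4, ...).
"harbor" → "ahbrro".

ahbrro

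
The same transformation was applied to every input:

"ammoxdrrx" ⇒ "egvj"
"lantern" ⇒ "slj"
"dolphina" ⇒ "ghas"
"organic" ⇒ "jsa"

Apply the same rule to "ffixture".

The rule is to keep every other character starting from the second (positions 2nd, 4th, 6th, ...), then shift every letter 8 places backward in the alphabet (wrapping around).
So "ffixture" becomes "xpmw".
(Check on "ammoxdrrx": → "modr" → "egvj" ✓)

xpmw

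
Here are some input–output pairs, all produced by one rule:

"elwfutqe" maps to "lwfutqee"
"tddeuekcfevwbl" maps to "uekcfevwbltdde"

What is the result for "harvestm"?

Each output is the input with this applied: move the last 3 characters to the front (rotate right by 3), then swap the front and back halves of the string.
Starting from "harvestm": after the first operation, "stmharve"; after the second, "arvestmh".

arvestmh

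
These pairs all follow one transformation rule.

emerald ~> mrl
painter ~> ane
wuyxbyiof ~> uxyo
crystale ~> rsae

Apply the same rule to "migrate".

The transformation: keep every other character starting from the second (positions 2nd, 4th, 6th, ...).
On "migrate" that produces "irt".

irt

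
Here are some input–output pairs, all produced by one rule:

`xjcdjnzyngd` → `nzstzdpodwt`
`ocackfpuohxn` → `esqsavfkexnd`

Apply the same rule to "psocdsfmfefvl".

fiestivcvuvlb

Rule — shift every letter 10 places backward in the alphabet (wrapping around).
Doing the same to "psocdsfmfefvl": "fiestivcvuvlb".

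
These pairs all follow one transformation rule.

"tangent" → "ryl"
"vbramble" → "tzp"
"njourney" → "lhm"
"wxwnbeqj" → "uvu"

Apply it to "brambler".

Each output is the input with this applied: shift every letter 2 places backward in the alphabet (wrapping around), then keep only the first 3 characters.
On "brambler": the first step gives "zpykzjcp", and the second then gives "zpy".

zpy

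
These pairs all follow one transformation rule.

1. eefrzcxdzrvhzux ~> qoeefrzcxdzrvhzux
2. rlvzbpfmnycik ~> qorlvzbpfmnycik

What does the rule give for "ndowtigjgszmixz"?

qondowtigjgszmixz

In each case the input is transformed by: prepend "qo".
Applying that to "ndowtigjgszmixz" gives "qondowtigjgszmixz".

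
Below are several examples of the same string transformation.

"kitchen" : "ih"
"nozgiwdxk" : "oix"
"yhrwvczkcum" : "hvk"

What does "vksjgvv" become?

kg

The pattern: move the last character to the front, then keep one character in every 3, starting at position 3 (positions 3rd, 6th, 9th, ...).
Working it through for "vksjgvv": intermediate "vvksjgv", final "kg".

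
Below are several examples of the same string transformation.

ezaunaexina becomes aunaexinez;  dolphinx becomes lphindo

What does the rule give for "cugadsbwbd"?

Each output is the input with this applied: delete the last character, then move the first 2 characters to the end (rotate left by 2).
For "cugadsbwbd", step one produces "cugadsbwb"; step two turns that into "gadsbwbcu".

gadsbwbcu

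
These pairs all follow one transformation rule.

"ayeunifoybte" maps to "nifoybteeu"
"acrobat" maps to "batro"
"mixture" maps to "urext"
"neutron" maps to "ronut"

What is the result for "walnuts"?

utsln

Each output is the input with this applied: delete the first 2 characters, then move the first 2 characters to the end (rotate left by 2).
For "walnuts" the result is "utsln".
(Check on "ayeunifoybte": → "eunifoybte" → "nifoybteeu" ✓)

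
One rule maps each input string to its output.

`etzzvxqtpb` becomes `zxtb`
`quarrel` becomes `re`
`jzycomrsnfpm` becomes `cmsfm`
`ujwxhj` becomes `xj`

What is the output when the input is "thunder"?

In each case the input is transformed by: keep every other character starting from the second (positions 2nd, 4th, 6th, ...), then delete the first character.
Working it through for "thunder": intermediate "hne", final "ne".

ne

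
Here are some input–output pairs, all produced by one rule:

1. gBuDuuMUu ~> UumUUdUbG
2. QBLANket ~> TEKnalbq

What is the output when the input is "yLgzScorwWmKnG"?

The pattern: flip the case of every letter, then reverse the string.
"yLgzScorwWmKnG" → "gNkMwWROCsZGlY".

gNkMwWROCsZGlY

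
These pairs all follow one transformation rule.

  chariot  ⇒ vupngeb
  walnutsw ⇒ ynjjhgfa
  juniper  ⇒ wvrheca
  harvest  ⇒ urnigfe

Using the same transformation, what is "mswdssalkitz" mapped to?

zyxvqnmjgfff

Looking at the pairs, the operation is to shift every letter 13 places forward in the alphabet (wrapping around) — i.e. ROT13, then sort the characters into reverse alphabetical order.
Working it through for "mswdssalkitz": intermediate "zfjqffnyxvgm", final "zyxvqnmjgfff".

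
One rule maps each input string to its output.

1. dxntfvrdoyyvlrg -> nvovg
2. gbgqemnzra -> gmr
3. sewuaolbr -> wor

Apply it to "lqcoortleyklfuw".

crelw

The pattern: keep one character in every 3, starting at position 3 (positions 3rd, 6th, 9th, ...).
On "lqcoortleyklfuw" that produces "crelw".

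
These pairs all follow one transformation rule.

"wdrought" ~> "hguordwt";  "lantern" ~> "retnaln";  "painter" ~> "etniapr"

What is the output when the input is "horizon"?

ozirohn

The transformation: reverse the string, then move the first character to the end.
"horizon" → "noziroh" → "ozirohn".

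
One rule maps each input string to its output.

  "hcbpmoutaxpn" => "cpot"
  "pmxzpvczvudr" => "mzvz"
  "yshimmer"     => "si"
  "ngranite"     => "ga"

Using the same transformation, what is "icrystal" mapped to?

Rule — delete the last 3 characters, then keep every other character starting from the second (positions 2nd, 4th, 6th, ...).
For "icrystal" the result is "cy".

cy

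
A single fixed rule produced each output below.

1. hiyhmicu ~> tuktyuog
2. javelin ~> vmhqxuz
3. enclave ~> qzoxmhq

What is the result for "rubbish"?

What's happening: shift every letter 12 places forward in the alphabet (wrapping around).
On "rubbish" that produces "dgnnuet".

dgnnuet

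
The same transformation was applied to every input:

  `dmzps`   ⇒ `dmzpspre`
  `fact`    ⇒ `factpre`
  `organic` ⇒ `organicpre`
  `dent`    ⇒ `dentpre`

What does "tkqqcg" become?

tkqqcgpre

What's happening: append "pre".
Doing the same to "tkqqcg": "tkqqcgpre".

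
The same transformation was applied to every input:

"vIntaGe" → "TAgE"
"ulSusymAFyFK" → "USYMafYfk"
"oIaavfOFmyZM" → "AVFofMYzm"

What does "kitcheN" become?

CHEn

The transformation: flip the case of every letter, then delete the first 3 characters.
For "kitcheN", step one produces "KITCHEn"; step two turns that into "CHEn".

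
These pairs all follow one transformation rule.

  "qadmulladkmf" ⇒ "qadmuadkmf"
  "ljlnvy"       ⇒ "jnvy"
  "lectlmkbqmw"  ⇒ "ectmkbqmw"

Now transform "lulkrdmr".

ukrdmr

Looking at the pairs, the operation is to remove every "l".
On "lulkrdmr" that produces "ukrdmr".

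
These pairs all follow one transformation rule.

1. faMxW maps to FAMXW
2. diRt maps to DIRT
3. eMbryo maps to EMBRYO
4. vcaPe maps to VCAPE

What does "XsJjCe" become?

XSJJCE

Each output is the input with this applied: convert every letter to uppercase.
For "XsJjCe" the result is "XSJJCE".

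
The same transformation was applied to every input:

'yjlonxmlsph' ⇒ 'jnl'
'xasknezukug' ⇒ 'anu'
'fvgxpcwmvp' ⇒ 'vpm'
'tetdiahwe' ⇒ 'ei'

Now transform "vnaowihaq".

nw

The pattern: delete the last 2 characters, then keep one character in every 3, starting at position 2 (positions 2nd, 5th, 8th, ...).
Applying both steps to "vnaowihaq": "vnaowih", then "nw".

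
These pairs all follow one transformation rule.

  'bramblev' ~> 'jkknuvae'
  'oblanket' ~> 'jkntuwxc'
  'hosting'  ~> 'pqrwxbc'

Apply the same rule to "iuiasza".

jjrrbdi

The transformation: sort the characters into alphabetical order, then shift every letter 9 places forward in the alphabet (wrapping around).
Working it through for "iuiasza": intermediate "aaiisuz", final "jjrrbdi".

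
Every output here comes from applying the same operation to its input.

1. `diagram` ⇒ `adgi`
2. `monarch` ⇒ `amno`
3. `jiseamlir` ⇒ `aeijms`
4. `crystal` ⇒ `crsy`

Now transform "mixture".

imtx

The rule is to delete the last 3 characters, then sort the characters into alphabetical order.
Doing the same to "mixture": "imtx".
(Check on "crystal": → "crys" → "crsy" ✓)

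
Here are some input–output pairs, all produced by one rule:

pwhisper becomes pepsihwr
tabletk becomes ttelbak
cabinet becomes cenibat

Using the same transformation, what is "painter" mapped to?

petniar

Looking at the pairs, the operation is to reverse the string, then swap the first and last characters.
Working it through for "painter": intermediate "retniap", final "petniar".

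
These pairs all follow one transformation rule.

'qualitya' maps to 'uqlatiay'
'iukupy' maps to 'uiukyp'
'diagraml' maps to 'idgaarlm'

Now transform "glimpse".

Looking at the pairs, the operation is to swap each adjacent pair of characters (1↔2, 3↔4, ...).
Applying that to "glimpse" gives "lgmispe".

lgmispe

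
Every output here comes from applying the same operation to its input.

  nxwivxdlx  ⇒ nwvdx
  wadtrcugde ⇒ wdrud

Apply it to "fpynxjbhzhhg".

Rule — keep every other character starting from the first (positions 1st, 3rd, 5th, ...).
"fpynxjbhzhhg" → "fyxbzh".

fyxbzh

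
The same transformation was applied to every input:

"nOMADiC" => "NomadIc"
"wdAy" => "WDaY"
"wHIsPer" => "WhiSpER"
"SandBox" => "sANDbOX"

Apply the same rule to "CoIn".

cOiN

Looking at the pairs, the operation is to flip the case of every letter.
On "CoIn" that produces "cOiN".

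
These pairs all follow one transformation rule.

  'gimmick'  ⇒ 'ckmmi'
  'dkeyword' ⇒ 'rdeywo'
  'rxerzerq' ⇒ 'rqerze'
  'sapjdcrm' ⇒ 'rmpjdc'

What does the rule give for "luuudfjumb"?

Each output is the input with this applied: delete the first 2 characters, then move the last 2 characters to the front (rotate right by 2).
On "luuudfjumb": the first step gives "uudfjumb", and the second then gives "mbuudfju".
(Check on "gimmick": → "mmick" → "ckmmi" ✓)

mbuudfju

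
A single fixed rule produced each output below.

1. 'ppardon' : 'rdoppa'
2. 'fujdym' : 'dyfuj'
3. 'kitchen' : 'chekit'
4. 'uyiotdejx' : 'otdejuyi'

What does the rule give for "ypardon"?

What's happening: delete the last character, then move the first 3 characters to the end (rotate left by 3).
On "ypardon": the first step gives "ypardo", and the second then gives "rdoypa".
(Check on "uyiotdejx": → "uyiotdej" → "otdejuyi" ✓)

rdoypa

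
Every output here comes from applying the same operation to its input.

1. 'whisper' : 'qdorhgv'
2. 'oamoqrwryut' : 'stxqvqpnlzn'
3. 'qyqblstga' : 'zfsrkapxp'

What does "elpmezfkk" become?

The pattern: reverse the string, then shift every letter 1 place backward in the alphabet (wrapping around).
Doing the same to "elpmezfkk": "jjeydlokd".

jjeydlokd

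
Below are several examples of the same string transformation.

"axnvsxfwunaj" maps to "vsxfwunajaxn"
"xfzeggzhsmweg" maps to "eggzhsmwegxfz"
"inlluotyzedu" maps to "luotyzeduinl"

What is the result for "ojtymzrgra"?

What's happening: move the first 3 characters to the end (rotate left by 3).
Doing the same to "ojtymzrgra": "ymzrgraojt".

ymzrgraojt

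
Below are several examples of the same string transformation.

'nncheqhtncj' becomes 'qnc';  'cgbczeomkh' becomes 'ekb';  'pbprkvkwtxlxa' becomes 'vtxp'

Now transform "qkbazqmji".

qib

The transformation: keep one character in every 3, starting at position 3 (positions 3rd, 6th, 9th, ...), then move the first character to the end.
For "qkbazqmji", step one produces "bqi"; step two turns that into "qib".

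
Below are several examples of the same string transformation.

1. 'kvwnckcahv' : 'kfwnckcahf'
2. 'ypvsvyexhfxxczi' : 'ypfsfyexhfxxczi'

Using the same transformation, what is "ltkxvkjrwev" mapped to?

ltkxfkjrwef

The rule is to replace every "v" with "f".
Doing the same to "ltkxvkjrwev": "ltkxfkjrwef".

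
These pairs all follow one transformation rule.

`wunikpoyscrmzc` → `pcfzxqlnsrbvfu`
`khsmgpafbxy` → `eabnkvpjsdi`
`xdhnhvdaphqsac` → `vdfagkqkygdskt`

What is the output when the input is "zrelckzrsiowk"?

Each output is the input with this applied: move the last 3 characters to the front (rotate right by 3), then shift every letter 3 places forward in the alphabet (wrapping around).
On "zrelckzrsiowk": the first step gives "owkzrelckzrsi", and the second then gives "rzncuhofncuvl".

rzncuhofncuvl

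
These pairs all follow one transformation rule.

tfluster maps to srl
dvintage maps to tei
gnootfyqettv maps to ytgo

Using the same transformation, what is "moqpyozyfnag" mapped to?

What's happening: swap the front and back halves of the string, then keep one character in every 3, starting at position 1 (positions 1st, 4th, 7th, ...).
Starting from "moqpyozyfnag": after the first operation, "zyfnagmoqpyo"; after the second, "znmp".

znmp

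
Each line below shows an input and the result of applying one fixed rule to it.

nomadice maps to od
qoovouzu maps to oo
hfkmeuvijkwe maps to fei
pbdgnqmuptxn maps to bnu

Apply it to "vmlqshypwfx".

Rule — keep one character in every 3, starting at position 2 (positions 2nd, 5th, 8th, ...), then delete the last character.
So "vmlqshypwfx" becomes "msp".
(Check on "nomadice": → "ode" → "od" ✓)

msp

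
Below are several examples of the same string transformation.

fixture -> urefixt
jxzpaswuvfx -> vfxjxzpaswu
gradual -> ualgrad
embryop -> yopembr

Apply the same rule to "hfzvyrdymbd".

Rule — move the last 3 characters to the front (rotate right by 3).
"hfzvyrdymbd" → "mbdhfzvyrdy".

mbdhfzvyrdy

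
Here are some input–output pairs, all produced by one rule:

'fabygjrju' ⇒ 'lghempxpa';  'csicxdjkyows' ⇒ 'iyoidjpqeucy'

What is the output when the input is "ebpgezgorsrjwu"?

khvmkfmuxyxpca

Each output is the input with this applied: shift every letter 6 places forward in the alphabet (wrapping around).
For "ebpgezgorsrjwu" the result is "khvmkfmuxyxpca".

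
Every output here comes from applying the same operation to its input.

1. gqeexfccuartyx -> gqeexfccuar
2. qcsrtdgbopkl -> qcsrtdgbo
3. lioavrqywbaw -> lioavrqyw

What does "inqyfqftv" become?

inqyfq

Looking at the pairs, the operation is to delete the last 3 characters.
"inqyfqftv" → "inqyfq".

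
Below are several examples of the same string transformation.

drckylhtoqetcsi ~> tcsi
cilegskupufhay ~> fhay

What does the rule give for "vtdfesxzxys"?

zxys

Each output is the input with this applied: keep only the last 4 characters.
On "vtdfesxzxys" that produces "zxys".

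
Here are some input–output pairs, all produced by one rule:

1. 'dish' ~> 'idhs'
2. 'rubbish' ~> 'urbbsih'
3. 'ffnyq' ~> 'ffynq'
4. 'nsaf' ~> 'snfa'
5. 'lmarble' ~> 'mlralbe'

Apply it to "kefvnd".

ekvfdn

The transformation: swap each adjacent pair of characters (1↔2, 3↔4, ...).
"kefvnd" → "ekvfdn".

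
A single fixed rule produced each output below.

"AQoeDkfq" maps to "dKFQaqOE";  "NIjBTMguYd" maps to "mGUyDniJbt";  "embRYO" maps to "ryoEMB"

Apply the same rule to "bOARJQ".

The pattern: swap the front and back halves of the string, then flip the case of every letter.
On "bOARJQ" that produces "rjqBoa".
(Check on "embRYO": → "RYOemb" → "ryoEMB" ✓)

rjqBoa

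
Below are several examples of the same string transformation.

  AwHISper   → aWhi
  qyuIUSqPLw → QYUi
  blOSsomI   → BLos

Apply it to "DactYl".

Looking at the pairs, the operation is to flip the case of every letter, then keep only the first 4 characters.
For "DactYl", step one produces "dACTyL"; step two turns that into "dACT".
(Check on "AwHISper": → "aWhisPER" → "aWhi" ✓)

dACT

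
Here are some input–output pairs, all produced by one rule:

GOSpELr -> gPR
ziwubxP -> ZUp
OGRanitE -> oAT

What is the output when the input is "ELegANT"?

Looking at the pairs, the operation is to flip the case of every letter, then keep one character in every 3, starting at position 1 (positions 1st, 4th, 7th, ...).
For "ELegANT", step one produces "elEGant"; step two turns that into "eGt".

eGt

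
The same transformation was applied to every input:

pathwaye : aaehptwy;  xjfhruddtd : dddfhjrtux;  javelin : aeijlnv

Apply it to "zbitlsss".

bilssstz

What's happening: sort the characters into alphabetical order.
For "zbitlsss" the result is "bilssstz".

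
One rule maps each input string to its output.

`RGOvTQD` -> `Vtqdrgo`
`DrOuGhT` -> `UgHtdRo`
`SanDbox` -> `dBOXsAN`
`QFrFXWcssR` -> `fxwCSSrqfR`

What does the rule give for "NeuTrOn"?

The pattern: move the first 3 characters to the end (rotate left by 3), then flip the case of every letter.
"NeuTrOn" → "tRoNnEU".

tRoNnEU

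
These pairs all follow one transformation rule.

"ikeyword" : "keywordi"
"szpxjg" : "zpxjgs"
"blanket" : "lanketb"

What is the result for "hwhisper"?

Each output is the input with this applied: move the first character to the end.
For "hwhisper" the result is "whisperh".

whisperh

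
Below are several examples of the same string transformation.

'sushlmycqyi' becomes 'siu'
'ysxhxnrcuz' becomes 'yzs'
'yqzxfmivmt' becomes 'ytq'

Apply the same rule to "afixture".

Each output is the input with this applied: take characters alternately from the front and the back (1st, last, 2nd, 2nd-last, ...), then keep only the first 3 characters.
Applying that to "afixture" gives "aef".
(Check on "yqzxfmivmt": → "ytqmzvxifm" → "ytq" ✓)

aef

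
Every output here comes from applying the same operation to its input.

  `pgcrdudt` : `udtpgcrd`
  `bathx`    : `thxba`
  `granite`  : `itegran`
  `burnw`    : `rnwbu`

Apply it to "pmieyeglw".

Each output is the input with this applied: move the last 3 characters to the front (rotate right by 3).
So "pmieyeglw" becomes "glwpmieye".

glwpmieye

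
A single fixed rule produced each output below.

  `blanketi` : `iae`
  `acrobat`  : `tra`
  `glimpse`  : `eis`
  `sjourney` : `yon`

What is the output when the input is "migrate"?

What's happening: move the last character to the front, then keep one character in every 3, starting at position 1 (positions 1st, 4th, 7th, ...).
Working it through for "migrate": intermediate "emigrat", final "egt".

egt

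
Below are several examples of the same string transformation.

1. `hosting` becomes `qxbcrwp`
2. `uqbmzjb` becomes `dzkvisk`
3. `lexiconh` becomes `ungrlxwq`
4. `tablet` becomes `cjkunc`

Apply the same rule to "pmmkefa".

Each output is the input with this applied: shift every letter 9 places forward in the alphabet (wrapping around).
So "pmmkefa" becomes "yvvtnoj".

yvvtnoj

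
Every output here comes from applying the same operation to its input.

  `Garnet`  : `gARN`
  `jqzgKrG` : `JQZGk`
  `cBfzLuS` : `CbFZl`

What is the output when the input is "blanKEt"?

BLANk

Looking at the pairs, the operation is to flip the case of every letter, then delete the last 2 characters.
"blanKEt" → "BLANkeT" → "BLANk".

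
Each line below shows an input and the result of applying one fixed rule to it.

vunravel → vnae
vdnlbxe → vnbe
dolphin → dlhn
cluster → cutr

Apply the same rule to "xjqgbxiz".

Looking at the pairs, the operation is to keep every other character starting from the first (positions 1st, 3rd, 5th, ...).
For "xjqgbxiz" the result is "xqbi".

xqbi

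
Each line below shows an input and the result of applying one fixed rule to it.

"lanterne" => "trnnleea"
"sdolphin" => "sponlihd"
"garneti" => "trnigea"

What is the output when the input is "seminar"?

srnmiea

Rule — sort the characters into reverse alphabetical order.
On "seminar" that produces "srnmiea".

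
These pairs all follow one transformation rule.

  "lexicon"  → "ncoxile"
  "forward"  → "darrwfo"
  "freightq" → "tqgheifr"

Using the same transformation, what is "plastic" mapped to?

In each case the input is transformed by: swap each adjacent pair of characters (1↔2, 3↔4, ...), then reverse the string.
Working it through for "plastic": intermediate "lpsaitc", final "ctiaspl".

ctiaspl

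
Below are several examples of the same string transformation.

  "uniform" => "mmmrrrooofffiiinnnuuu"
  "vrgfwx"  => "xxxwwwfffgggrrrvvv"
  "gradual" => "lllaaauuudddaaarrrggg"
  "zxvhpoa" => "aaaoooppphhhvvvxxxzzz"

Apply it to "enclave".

The pattern: reverse the string, then repeat every character 3 times.
Starting from "enclave": after the first operation, "evalcne"; after the second, "eeevvvaaalllcccnnneee".

eeevvvaaalllcccnnneee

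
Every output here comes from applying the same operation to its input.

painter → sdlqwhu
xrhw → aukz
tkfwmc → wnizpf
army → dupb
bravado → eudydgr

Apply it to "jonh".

What's happening: shift every letter 3 places forward in the alphabet (wrapping around).
On "jonh" that produces "mrqk".

mrqk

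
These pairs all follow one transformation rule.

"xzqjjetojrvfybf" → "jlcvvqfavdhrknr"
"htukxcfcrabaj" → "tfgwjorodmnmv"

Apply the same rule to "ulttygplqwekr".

gxffksbxciqwd

What's happening: shift every letter 12 places forward in the alphabet (wrapping around).
Applying that to "ulttygplqwekr" gives "gxffksbxciqwd".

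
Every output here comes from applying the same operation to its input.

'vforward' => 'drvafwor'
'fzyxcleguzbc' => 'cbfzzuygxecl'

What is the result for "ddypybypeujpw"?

The pattern: move the last character to the front, then take characters alternately from the front and the back (1st, last, 2nd, 2nd-last, ...).
On "ddypybypeujpw": the first step gives "wddypybypeujp", and the second then gives "wpdjduyeppyyb".

wpdjduyeppyyb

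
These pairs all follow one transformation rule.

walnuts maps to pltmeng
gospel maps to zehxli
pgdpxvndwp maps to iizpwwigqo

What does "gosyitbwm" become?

Rule — take characters alternately from the front and the back (1st, last, 2nd, 2nd-last, ...), then shift every letter 7 places backward in the alphabet (wrapping around).
"gosyitbwm" → "gmowsbyti" → "zfhplurmb".

zfhplurmb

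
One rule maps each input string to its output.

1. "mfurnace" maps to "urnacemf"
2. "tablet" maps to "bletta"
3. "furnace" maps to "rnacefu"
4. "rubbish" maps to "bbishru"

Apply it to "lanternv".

The rule is to move the first 2 characters to the end (rotate left by 2).
"lanternv" → "nternvla".

nternvla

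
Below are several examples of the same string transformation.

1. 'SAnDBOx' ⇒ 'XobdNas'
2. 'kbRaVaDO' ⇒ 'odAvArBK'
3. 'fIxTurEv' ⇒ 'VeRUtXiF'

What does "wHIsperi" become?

Each output is the input with this applied: reverse the string, then flip the case of every letter.
"wHIsperi" → "irepsIHw" → "IREPSihW".

IREPSihW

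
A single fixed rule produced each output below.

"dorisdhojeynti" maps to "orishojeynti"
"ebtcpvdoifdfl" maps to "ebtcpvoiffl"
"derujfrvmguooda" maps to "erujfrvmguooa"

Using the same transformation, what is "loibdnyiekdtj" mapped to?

loibnyiektj

The rule is to remove every "d".
For "loibdnyiekdtj" the result is "loibnyiektj".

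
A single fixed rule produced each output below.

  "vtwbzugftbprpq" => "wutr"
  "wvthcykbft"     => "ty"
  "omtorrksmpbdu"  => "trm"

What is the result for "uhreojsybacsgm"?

rjbs

Each output is the input with this applied: delete the last 2 characters, then keep one character in every 3, starting at position 3 (positions 3rd, 6th, 9th, ...).
Applying both steps to "uhreojsybacsgm": "uhreojsybacs", then "rjbs".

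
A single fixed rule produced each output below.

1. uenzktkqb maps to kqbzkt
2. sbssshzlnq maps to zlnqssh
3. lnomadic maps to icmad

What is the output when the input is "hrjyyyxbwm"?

Rule — delete the first 3 characters, then move the first 3 characters to the end (rotate left by 3).
On "hrjyyyxbwm" that produces "xbwmyyy".

xbwmyyy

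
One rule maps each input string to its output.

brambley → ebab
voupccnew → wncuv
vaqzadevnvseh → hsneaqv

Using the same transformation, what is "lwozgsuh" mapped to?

ugol

The rule is to keep every other character starting from the first (positions 1st, 3rd, 5th, ...), then reverse the string.
So "lwozgsuh" becomes "ugol".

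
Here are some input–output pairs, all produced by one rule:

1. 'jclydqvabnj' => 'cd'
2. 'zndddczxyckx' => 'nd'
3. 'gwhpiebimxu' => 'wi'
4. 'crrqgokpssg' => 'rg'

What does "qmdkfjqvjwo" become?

mf

Looking at the pairs, the operation is to keep one character in every 3, starting at position 2 (positions 2nd, 5th, 8th, ...), then delete the last 2 characters.
Starting from "qmdkfjqvjwo": after the first operation, "mfvo"; after the second, "mf".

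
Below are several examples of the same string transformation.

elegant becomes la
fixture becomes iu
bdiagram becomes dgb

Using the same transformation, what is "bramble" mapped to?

rb

The transformation: swap the first and last characters, then keep one character in every 3, starting at position 2 (positions 2nd, 5th, 8th, ...).
So "bramble" becomes "rb".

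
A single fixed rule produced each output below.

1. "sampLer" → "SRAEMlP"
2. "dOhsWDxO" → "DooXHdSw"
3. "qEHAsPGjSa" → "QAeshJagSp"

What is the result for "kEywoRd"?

Rule — flip the case of every letter, then take characters alternately from the front and the back (1st, last, 2nd, 2nd-last, ...).
"kEywoRd" → "KeYWOrD" → "KDerYOW".

KDerYOW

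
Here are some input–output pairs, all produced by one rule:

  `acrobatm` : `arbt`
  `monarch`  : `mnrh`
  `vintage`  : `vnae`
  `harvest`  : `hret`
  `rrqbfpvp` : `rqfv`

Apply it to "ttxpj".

The rule is to keep every other character starting from the first (positions 1st, 3rd, 5th, ...).
Doing the same to "ttxpj": "txj".

txj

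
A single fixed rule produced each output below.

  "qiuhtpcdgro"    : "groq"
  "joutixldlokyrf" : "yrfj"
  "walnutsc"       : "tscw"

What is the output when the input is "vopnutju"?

tjuv

What's happening: move the last 3 characters to the front (rotate right by 3), then keep only the first 4 characters.
"vopnutju" → "tjuvopnu" → "tjuv".
(Check on "qiuhtpcdgro": → "groqiuhtpcd" → "groq" ✓)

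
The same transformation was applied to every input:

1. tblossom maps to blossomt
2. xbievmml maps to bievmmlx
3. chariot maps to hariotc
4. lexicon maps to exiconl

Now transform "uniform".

Rule — move the first character to the end.
On "uniform" that produces "niformu".

niformu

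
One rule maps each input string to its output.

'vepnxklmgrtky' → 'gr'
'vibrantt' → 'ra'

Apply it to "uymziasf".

The rule is to move the last 3 characters to the front (rotate right by 3), then keep only the last 2 characters.
For "uymziasf", step one produces "asfuymzi"; step two turns that into "zi".

zi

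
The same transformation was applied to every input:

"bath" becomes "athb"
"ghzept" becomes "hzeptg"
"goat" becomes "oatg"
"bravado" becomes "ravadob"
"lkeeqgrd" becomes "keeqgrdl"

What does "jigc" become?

The transformation: move the first character to the end.
So "jigc" becomes "igcj".

igcj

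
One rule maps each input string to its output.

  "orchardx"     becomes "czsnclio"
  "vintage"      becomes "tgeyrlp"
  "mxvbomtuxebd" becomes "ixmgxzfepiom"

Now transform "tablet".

The rule is to shift every letter 11 places forward in the alphabet (wrapping around), then swap each adjacent pair of characters (1↔2, 3↔4, ...).
"tablet" → "elmwpe" → "lewmep".
(Check on "mxvbomtuxebd": → "xigmzxefipmo" → "ixmgxzfepiom" ✓)

lewmep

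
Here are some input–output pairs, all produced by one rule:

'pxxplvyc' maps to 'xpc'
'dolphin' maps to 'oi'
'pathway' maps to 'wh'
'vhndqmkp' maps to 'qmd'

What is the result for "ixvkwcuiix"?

What's happening: sort the characters into reverse alphabetical order, then keep one character in every 3, starting at position 2 (positions 2nd, 5th, 8th, ...).
Starting from "ixvkwcuiix": after the first operation, "xxwvukiiic"; after the second, "xui".

xui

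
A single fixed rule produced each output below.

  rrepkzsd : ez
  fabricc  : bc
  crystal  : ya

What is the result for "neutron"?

uo

Rule — keep one character in every 3, starting at position 3 (positions 3rd, 6th, 9th, ...).
Applying that to "neutron" gives "uo".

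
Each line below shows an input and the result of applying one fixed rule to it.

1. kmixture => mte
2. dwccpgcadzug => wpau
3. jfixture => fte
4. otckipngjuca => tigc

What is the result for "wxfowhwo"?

The transformation: keep one character in every 3, starting at position 2 (positions 2nd, 5th, 8th, ...).
Applying that to "wxfowhwo" gives "xwo".

xwo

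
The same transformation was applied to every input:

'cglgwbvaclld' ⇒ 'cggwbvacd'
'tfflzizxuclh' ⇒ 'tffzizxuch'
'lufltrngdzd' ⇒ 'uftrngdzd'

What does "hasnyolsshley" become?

hasnyosshey

What's happening: remove every "l".
On "hasnyolsshley" that produces "hasnyosshey".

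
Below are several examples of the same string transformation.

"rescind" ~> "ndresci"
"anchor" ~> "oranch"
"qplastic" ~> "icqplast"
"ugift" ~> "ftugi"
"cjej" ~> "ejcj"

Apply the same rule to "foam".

amfo

Each output is the input with this applied: move the last 2 characters to the front (rotate right by 2).
On "foam" that produces "amfo".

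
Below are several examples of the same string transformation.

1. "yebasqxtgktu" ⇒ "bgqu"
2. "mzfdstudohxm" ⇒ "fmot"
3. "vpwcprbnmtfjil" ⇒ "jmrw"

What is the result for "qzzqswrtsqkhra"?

hswz

In each case the input is transformed by: keep one character in every 3, starting at position 3 (positions 3rd, 6th, 9th, ...), then sort the characters into alphabetical order.
Working it through for "qzzqswrtsqkhra": intermediate "zwsh", final "hswz".
(Check on "vpwcprbnmtfjil": → "wrmj" → "jmrw" ✓)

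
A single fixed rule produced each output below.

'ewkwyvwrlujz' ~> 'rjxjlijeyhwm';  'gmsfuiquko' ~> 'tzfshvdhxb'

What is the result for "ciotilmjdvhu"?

pvbgvyzwqiuh

In each case the input is transformed by: shift every letter 13 places forward in the alphabet (wrapping around) — i.e. ROT13.
"ciotilmjdvhu" → "pvbgvyzwqiuh".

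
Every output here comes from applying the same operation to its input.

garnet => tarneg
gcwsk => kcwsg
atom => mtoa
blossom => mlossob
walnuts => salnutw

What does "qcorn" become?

ncorq

The rule is to swap the first and last characters.
Doing the same to "qcorn": "ncorq".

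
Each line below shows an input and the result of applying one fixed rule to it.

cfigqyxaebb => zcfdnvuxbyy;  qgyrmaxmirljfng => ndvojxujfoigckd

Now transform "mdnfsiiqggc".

The pattern: shift every letter 3 places backward in the alphabet (wrapping around).
"mdnfsiiqggc" → "jakcpffnddz".

jakcpffnddz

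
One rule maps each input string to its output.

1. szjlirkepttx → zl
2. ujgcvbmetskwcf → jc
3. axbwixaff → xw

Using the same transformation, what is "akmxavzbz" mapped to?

kx

Looking at the pairs, the operation is to keep every other character starting from the second (positions 2nd, 4th, 6th, ...), then keep only the first 2 characters.
On "akmxavzbz": the first step gives "kxvb", and the second then gives "kx".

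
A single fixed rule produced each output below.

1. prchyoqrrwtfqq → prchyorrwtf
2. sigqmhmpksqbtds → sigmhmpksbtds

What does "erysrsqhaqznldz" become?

erysrshaznldz

Looking at the pairs, the operation is to remove every "q".
Applying that to "erysrsqhaqznldz" gives "erysrshaznldz".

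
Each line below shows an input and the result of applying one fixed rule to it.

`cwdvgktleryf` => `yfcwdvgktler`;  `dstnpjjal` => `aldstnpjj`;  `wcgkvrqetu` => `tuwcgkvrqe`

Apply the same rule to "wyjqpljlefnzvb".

What's happening: move the last 2 characters to the front (rotate right by 2).
Applying that to "wyjqpljlefnzvb" gives "vbwyjqpljlefnz".

vbwyjqpljlefnz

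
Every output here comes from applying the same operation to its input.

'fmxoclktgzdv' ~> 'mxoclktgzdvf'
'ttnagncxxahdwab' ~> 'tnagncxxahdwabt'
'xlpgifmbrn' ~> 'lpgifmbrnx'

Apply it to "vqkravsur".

qkravsurv

Each output is the input with this applied: move the first character to the end.
So "vqkravsur" becomes "qkravsurv".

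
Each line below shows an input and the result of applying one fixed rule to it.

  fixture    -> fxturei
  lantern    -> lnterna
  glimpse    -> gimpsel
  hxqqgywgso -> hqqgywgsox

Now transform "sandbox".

The pattern: move the first character to the end, then swap the first and last characters.
On "sandbox": the first step gives "andboxs", and the second then gives "sndboxa".
(Check on "hxqqgywgso": → "xqqgywgsoh" → "hqqgywgsox" ✓)

sndboxa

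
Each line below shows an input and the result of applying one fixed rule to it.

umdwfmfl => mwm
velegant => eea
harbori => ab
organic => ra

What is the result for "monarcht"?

oac

The transformation: keep every other character starting from the second (positions 2nd, 4th, 6th, ...), then delete the last character.
Starting from "monarcht": after the first operation, "oact"; after the second, "oac".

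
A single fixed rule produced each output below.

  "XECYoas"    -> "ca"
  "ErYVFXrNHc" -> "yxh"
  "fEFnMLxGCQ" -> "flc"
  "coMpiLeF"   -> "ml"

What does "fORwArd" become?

rr

In each case the input is transformed by: keep one character in every 3, starting at position 3 (positions 3rd, 6th, 9th, ...), then convert every letter to lowercase.
Applying both steps to "fORwArd": "Rr", then "rr".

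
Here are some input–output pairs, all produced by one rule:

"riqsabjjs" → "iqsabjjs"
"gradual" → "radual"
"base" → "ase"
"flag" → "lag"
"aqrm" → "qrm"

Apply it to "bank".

The pattern: delete the first character.
On "bank" that produces "ank".

ank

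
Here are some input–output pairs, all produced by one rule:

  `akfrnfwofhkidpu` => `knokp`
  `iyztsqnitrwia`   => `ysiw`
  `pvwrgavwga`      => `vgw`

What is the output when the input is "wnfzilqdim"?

In each case the input is transformed by: keep one character in every 3, starting at position 2 (positions 2nd, 5th, 8th, ...).
Applying that to "wnfzilqdim" gives "nid".

nid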